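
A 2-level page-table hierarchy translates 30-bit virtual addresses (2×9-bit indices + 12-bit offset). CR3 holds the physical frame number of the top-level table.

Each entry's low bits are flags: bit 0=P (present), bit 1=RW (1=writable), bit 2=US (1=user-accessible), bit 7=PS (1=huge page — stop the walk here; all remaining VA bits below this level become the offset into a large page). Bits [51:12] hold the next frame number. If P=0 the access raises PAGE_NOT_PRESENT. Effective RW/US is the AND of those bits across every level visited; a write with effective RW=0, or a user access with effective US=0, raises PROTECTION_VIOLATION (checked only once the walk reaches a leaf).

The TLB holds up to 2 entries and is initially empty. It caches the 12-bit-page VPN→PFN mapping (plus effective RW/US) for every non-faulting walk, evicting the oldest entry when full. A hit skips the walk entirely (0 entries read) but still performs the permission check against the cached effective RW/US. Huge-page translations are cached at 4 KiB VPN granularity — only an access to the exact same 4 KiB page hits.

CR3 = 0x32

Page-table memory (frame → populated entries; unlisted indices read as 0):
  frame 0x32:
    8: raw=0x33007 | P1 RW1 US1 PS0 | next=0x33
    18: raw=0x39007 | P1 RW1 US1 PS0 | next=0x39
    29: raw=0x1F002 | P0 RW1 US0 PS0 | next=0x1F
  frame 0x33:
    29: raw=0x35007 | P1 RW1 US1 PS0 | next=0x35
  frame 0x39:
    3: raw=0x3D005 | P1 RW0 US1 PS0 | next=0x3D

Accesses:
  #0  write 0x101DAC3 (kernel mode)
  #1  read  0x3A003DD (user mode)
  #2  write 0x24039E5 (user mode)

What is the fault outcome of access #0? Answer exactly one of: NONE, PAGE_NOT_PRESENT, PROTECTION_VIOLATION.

Walk each access:
#0 VA=0x101DAC3 (w,kernel):
  L0 @0x32[8] → 0x33007  P=1,RW=1,US=1,PS=0
  L1 @0x33[29] → 0x35007  P=1,RW=1,US=1,PS=0
  ✓ 0x35AC3  — 2 lookups
#1 VA=0x3A003DD (r,user):
  L0 @0x32[29] → 0x1F002  P=0,RW=1,US=0,PS=0
  ✗ PAGE_NOT_PRESENT  [1 reads]
#2 VA=0x24039E5 (w,user):
  L0 @0x32[18] → 0x39007  P=1,RW=1,US=1,PS=0
  L1 @0x39[3] → 0x3D005  P=1,RW=0,US=1,PS=0
  ✗ PROTECTION_VIOLATION  [2 reads]

Access #0 fault: NONE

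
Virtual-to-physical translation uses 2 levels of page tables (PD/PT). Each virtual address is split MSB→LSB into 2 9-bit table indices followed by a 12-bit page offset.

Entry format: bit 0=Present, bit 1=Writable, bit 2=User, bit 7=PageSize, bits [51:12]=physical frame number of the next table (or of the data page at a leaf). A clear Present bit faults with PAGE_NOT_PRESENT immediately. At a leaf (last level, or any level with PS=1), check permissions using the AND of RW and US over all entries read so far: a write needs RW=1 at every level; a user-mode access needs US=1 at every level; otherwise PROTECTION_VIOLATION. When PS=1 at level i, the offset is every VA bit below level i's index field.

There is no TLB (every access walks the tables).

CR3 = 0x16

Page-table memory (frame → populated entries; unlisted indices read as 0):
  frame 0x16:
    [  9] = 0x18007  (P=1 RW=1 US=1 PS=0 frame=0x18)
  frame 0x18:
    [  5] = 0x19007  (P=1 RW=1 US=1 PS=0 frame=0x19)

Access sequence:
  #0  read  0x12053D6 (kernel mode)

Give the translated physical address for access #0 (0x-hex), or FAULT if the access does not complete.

Per-access translation:
#0 VA=0x12053D6 (r,kernel):
  [0] read 0x16 idx=9: raw=0x18007 flags P=1 W=1 U=1 S=0
  [1] read 0x18 idx=5: raw=0x19007 flags P=1 W=1 U=1 S=0
  ⇒ phys 0x193D6  [2 reads]

Access #0 PA: 0x193D6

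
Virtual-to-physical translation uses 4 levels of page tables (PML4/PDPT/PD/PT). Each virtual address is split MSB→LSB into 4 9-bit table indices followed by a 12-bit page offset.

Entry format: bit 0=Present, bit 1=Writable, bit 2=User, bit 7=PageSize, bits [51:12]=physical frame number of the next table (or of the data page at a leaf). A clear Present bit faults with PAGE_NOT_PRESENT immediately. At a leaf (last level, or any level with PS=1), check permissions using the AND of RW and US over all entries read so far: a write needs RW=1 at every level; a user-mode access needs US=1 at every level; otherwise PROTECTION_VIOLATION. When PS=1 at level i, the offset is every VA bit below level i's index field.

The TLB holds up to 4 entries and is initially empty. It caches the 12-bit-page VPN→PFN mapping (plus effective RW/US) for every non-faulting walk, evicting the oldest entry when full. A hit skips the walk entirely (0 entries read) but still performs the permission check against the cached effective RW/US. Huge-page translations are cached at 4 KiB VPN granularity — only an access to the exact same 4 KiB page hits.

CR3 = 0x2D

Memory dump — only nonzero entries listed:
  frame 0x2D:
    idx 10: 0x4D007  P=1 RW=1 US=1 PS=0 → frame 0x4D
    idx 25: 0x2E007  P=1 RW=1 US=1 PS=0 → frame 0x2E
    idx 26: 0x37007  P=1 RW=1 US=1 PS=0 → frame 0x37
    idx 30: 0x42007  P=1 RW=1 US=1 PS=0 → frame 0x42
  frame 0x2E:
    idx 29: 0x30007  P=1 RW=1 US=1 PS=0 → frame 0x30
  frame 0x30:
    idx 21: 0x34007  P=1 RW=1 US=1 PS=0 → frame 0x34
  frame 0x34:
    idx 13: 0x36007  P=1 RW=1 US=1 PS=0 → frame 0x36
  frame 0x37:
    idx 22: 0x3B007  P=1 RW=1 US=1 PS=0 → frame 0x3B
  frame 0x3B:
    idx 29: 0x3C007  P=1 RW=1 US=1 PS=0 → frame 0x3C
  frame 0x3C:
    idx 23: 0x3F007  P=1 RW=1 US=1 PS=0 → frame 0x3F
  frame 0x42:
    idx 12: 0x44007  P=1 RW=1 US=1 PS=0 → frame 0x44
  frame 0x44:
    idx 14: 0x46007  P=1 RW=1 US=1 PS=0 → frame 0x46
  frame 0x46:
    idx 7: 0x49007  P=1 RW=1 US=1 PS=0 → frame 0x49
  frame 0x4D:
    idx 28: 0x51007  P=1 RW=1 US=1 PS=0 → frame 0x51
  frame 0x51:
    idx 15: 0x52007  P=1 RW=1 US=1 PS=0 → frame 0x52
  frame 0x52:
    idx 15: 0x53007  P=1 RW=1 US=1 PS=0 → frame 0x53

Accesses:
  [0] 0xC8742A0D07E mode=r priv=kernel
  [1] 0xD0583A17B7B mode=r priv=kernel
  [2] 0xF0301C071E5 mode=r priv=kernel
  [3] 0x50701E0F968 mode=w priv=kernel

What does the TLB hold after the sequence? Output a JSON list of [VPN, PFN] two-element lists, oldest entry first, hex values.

Per-access translation:
#0 VA=0xC8742A0D07E (r,kernel):
  lvl0: tbl 0x2D, slot 25 ⇒ 0x2E007 (P1/RW1/US1/PS0)
  lvl1: tbl 0x2E, slot 29 ⇒ 0x30007 (P1/RW1/US1/PS0)
  lvl2: tbl 0x30, slot 21 ⇒ 0x34007 (P1/RW1/US1/PS0)
  lvl3: tbl 0x34, slot 13 ⇒ 0x36007 (P1/RW1/US1/PS0)
  ⇒ phys 0x3607E  [4 reads]
#1 VA=0xD0583A17B7B (r,kernel):
  lvl0: tbl 0x2D, slot 26 ⇒ 0x37007 (P1/RW1/US1/PS0)
  lvl1: tbl 0x37, slot 22 ⇒ 0x3B007 (P1/RW1/US1/PS0)
  lvl2: tbl 0x3B, slot 29 ⇒ 0x3C007 (P1/RW1/US1/PS0)
  lvl3: tbl 0x3C, slot 23 ⇒ 0x3F007 (P1/RW1/US1/PS0)
  ⇒ phys 0x3FB7B  [4 reads]
#2 VA=0xF0301C071E5 (r,kernel):
  lvl0: tbl 0x2D, slot 30 ⇒ 0x42007 (P1/RW1/US1/PS0)
  lvl1: tbl 0x42, slot 12 ⇒ 0x44007 (P1/RW1/US1/PS0)
  lvl2: tbl 0x44, slot 14 ⇒ 0x46007 (P1/RW1/US1/PS0)
  lvl3: tbl 0x46, slot 7 ⇒ 0x49007 (P1/RW1/US1/PS0)
  ⇒ phys 0x491E5  [4 reads]
#3 VA=0x50701E0F968 (w,kernel):
  lvl0: tbl 0x2D, slot 10 ⇒ 0x4D007 (P1/RW1/US1/PS0)
  lvl1: tbl 0x4D, slot 28 ⇒ 0x51007 (P1/RW1/US1/PS0)
  lvl2: tbl 0x51, slot 15 ⇒ 0x52007 (P1/RW1/US1/PS0)
  lvl3: tbl 0x52, slot 15 ⇒ 0x53007 (P1/RW1/US1/PS0)
  ⇒ phys 0x53968  [4 reads]

TLB: [["0xC8742A0D", "0x36"], ["0xD0583A17", "0x3F"], ["0xF0301C07", "0x49"], ["0x50701E0F", "0x53"]]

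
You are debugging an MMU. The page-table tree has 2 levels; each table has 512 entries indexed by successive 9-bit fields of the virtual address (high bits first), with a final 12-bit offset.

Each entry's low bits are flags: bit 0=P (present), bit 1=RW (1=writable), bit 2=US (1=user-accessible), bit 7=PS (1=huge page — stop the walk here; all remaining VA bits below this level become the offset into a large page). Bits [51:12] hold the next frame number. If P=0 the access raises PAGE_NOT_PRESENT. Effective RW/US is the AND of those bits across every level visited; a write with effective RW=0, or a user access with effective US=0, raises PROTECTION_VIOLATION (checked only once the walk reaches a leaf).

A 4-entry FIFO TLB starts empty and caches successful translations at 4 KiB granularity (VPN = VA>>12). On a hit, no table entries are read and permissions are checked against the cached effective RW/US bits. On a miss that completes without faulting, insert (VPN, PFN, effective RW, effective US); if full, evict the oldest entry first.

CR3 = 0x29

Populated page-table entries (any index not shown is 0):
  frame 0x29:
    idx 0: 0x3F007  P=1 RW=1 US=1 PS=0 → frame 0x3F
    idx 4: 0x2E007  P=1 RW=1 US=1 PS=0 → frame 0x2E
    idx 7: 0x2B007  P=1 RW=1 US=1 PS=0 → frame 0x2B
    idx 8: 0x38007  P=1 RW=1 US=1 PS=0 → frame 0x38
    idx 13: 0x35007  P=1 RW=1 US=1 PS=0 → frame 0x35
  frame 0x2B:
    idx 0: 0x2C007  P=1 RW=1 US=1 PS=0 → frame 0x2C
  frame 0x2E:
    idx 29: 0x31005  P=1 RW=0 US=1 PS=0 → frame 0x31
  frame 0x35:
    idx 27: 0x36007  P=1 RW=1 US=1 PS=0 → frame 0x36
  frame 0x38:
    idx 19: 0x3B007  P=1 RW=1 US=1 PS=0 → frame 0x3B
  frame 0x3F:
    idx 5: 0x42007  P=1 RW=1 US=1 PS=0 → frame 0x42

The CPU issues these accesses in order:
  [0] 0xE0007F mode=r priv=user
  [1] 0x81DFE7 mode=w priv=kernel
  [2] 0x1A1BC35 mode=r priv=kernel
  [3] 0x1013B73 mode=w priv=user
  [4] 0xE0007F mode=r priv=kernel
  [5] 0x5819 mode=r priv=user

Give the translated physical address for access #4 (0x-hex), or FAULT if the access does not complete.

Trace:
#0 VA=0xE0007F (r,user):
  L0 @0x29[7] → 0x2B007  P=1,RW=1,US=1,PS=0
  L1 @0x2B[0] → 0x2C007  P=1,RW=1,US=1,PS=0
  → PA=0x2C07F  (2 entries read)
#1 VA=0x81DFE7 (w,kernel):
  L0 @0x29[4] → 0x2E007  P=1,RW=1,US=1,PS=0
  L1 @0x2E[29] → 0x31005  P=1,RW=0,US=1,PS=0
  → PROTECTION_VIOLATION  (2 entries read)
#2 VA=0x1A1BC35 (r,kernel):
  L0 @0x29[13] → 0x35007  P=1,RW=1,US=1,PS=0
  L1 @0x35[27] → 0x36007  P=1,RW=1,US=1,PS=0
  → PA=0x36C35  (2 entries read)
#3 VA=0x1013B73 (w,user):
  L0 @0x29[8] → 0x38007  P=1,RW=1,US=1,PS=0
  L1 @0x38[19] → 0x3B007  P=1,RW=1,US=1,PS=0
  → PA=0x3BB73  (2 entries read)
#4 VA=0xE0007F (r,kernel):
  TLB hit vpn=0xE00 → PA=0x2C07F
#5 VA=0x5819 (r,user):
  L0 @0x29[0] → 0x3F007  P=1,RW=1,US=1,PS=0
  L1 @0x3F[5] → 0x42007  P=1,RW=1,US=1,PS=0
  → PA=0x42819  (2 entries read)

Access #4 PA: 0x2C07F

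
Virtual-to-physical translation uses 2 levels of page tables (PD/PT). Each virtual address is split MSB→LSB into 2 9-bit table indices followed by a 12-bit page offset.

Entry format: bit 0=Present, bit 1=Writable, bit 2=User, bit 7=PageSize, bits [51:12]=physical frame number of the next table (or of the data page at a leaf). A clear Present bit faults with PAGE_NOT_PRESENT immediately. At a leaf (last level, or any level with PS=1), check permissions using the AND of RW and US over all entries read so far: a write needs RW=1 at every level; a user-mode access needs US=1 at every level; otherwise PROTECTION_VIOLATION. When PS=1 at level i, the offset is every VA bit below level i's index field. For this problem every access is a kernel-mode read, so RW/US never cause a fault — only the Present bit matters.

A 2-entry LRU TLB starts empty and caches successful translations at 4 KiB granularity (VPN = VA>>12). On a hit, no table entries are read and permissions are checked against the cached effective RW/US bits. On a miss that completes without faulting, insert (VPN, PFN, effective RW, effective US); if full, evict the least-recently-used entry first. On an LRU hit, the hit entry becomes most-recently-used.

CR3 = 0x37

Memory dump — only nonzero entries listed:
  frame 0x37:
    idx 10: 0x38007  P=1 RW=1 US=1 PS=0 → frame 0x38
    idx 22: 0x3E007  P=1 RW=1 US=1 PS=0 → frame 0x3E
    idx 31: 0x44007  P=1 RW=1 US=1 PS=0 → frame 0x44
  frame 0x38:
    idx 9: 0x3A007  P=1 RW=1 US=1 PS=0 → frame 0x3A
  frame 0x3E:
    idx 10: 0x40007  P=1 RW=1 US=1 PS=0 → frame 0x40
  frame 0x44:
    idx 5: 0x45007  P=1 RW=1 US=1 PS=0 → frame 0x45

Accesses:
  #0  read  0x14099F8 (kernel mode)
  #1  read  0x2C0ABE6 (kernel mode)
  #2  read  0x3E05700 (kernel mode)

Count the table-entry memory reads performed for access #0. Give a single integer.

Per-access translation:
#0 VA=0x14099F8 (r,kernel):
  lvl0: tbl 0x37, slot 10 ⇒ 0x38007 (P1/RW1/US1/PS0)
  lvl1: tbl 0x38, slot 9 ⇒ 0x3A007 (P1/RW1/US1/PS0)
  ✓ 0x3A9F8  — 2 lookups
#1 VA=0x2C0ABE6 (r,kernel):
  lvl0: tbl 0x37, slot 22 ⇒ 0x3E007 (P1/RW1/US1/PS0)
  lvl1: tbl 0x3E, slot 10 ⇒ 0x40007 (P1/RW1/US1/PS0)
  ✓ 0x40BE6  — 2 lookups
#2 VA=0x3E05700 (r,kernel):
  lvl0: tbl 0x37, slot 31 ⇒ 0x44007 (P1/RW1/US1/PS0)
  lvl1: tbl 0x44, slot 5 ⇒ 0x45007 (P1/RW1/US1/PS0)
  ✓ 0x45700  — 2 lookups

Entries read for #0: 2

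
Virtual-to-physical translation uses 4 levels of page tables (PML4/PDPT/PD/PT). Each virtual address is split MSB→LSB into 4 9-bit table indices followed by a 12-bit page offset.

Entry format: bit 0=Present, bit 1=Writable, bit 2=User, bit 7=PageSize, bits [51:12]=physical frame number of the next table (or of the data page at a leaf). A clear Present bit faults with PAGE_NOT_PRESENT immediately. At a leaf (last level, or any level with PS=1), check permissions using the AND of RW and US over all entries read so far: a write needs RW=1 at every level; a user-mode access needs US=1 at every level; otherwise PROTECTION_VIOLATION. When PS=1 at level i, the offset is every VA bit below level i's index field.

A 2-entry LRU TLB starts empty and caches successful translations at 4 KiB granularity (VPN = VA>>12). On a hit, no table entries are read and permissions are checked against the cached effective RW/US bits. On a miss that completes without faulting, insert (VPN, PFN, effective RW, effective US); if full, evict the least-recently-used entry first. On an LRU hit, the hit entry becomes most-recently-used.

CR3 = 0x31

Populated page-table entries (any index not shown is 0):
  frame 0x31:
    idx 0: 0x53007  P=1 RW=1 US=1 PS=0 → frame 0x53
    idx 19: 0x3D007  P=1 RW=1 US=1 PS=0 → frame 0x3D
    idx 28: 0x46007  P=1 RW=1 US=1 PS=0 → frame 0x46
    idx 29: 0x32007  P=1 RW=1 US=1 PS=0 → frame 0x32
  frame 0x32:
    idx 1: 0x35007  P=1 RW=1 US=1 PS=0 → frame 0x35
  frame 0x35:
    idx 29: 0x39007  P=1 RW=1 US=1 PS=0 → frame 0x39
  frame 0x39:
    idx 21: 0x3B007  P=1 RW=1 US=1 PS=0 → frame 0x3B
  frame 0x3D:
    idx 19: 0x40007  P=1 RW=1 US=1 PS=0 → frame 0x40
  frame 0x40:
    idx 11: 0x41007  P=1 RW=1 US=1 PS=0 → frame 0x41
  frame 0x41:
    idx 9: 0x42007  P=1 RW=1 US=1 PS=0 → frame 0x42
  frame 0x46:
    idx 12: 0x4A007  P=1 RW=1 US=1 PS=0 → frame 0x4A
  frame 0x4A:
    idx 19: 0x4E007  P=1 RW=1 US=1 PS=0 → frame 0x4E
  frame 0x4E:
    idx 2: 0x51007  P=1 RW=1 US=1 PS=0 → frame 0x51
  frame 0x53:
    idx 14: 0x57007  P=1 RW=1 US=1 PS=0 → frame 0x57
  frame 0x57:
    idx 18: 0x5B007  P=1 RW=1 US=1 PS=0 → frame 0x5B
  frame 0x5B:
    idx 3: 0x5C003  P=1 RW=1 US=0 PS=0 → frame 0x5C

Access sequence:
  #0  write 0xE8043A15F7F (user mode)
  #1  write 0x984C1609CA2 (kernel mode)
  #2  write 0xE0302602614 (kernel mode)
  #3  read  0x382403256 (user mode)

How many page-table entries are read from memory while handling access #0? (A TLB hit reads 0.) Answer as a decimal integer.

Walk each access:
#0 VA=0xE8043A15F7F (w,user):
  [0] read 0x31 idx=29: raw=0x32007 flags P=1 W=1 U=1 S=0
  [1] read 0x32 idx=1: raw=0x35007 flags P=1 W=1 U=1 S=0
  [2] read 0x35 idx=29: raw=0x39007 flags P=1 W=1 U=1 S=0
  [3] read 0x39 idx=21: raw=0x3B007 flags P=1 W=1 U=1 S=0
  ⇒ phys 0x3BF7F  [4 reads]
#1 VA=0x984C1609CA2 (w,kernel):
  [0] read 0x31 idx=19: raw=0x3D007 flags P=1 W=1 U=1 S=0
  [1] read 0x3D idx=19: raw=0x40007 flags P=1 W=1 U=1 S=0
  [2] read 0x40 idx=11: raw=0x41007 flags P=1 W=1 U=1 S=0
  [3] read 0x41 idx=9: raw=0x42007 flags P=1 W=1 U=1 S=0
  ⇒ phys 0x42CA2  [4 reads]
#2 VA=0xE0302602614 (w,kernel):
  [0] read 0x31 idx=28: raw=0x46007 flags P=1 W=1 U=1 S=0
  [1] read 0x46 idx=12: raw=0x4A007 flags P=1 W=1 U=1 S=0
  [2] read 0x4A idx=19: raw=0x4E007 flags P=1 W=1 U=1 S=0
  [3] read 0x4E idx=2: raw=0x51007 flags P=1 W=1 U=1 S=0
  ⇒ phys 0x51614  [4 reads]
#3 VA=0x382403256 (r,user):
  [0] read 0x31 idx=0: raw=0x53007 flags P=1 W=1 U=1 S=0
  [1] read 0x53 idx=14: raw=0x57007 flags P=1 W=1 U=1 S=0
  [2] read 0x57 idx=18: raw=0x5B007 flags P=1 W=1 U=1 S=0
  [3] read 0x5B idx=3: raw=0x5C003 flags P=1 W=1 U=0 S=0
  → PROTECTION_VIOLATION  (4 entries read)

Entries read for #0: 4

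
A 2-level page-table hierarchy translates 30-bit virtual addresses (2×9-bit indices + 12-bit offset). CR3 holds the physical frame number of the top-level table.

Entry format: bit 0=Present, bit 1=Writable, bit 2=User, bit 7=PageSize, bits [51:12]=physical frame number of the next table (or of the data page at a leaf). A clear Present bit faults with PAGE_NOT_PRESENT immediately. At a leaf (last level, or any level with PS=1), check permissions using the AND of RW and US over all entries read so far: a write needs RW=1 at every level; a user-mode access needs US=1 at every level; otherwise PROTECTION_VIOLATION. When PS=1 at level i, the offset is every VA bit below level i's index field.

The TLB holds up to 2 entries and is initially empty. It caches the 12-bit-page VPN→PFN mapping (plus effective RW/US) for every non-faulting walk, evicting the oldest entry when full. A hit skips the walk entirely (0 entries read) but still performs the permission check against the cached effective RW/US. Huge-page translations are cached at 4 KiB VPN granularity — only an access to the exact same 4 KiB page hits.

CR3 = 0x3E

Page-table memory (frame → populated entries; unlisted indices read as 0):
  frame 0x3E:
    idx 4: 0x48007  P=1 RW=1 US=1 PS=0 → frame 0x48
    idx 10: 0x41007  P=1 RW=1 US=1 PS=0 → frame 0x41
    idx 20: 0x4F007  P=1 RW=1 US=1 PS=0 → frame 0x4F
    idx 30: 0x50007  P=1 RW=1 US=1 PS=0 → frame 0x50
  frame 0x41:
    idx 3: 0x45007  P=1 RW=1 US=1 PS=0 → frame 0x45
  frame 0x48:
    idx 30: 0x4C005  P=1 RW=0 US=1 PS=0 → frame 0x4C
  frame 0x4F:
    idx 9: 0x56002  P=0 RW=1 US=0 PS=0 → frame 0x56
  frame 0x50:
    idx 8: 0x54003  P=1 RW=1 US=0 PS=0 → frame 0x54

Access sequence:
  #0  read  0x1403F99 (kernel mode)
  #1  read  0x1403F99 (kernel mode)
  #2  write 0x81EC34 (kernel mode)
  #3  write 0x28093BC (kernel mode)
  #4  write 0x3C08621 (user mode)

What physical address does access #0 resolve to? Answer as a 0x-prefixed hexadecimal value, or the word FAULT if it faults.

Per-access translation:
#0 VA=0x1403F99 (r,kernel):
  [0] read 0x3E idx=10: raw=0x41007 flags P=1 W=1 U=1 S=0
  [1] read 0x41 idx=3: raw=0x45007 flags P=1 W=1 U=1 S=0
  → PA=0x45F99  (2 entries read)
#1 VA=0x1403F99 (r,kernel):
  TLB hit vpn=0x1403 → PA=0x45F99
#2 VA=0x81EC34 (w,kernel):
  [0] read 0x3E idx=4: raw=0x48007 flags P=1 W=1 U=1 S=0
  [1] read 0x48 idx=30: raw=0x4C005 flags P=1 W=0 U=1 S=0
  ⇒ fault: PROTECTION_VIOLATION  — 2 lookups
#3 VA=0x28093BC (w,kernel):
  [0] read 0x3E idx=20: raw=0x4F007 flags P=1 W=1 U=1 S=0
  [1] read 0x4F idx=9: raw=0x56002 flags P=0 W=1 U=0 S=0
  ⇒ fault: PAGE_NOT_PRESENT  — 2 lookups
#4 VA=0x3C08621 (w,user):
  [0] read 0x3E idx=30: raw=0x50007 flags P=1 W=1 U=1 S=0
  [1] read 0x50 idx=8: raw=0x54003 flags P=1 W=1 U=0 S=0
  ⇒ fault: PROTECTION_VIOLATION  — 2 lookups

Access #0 PA: 0x45F99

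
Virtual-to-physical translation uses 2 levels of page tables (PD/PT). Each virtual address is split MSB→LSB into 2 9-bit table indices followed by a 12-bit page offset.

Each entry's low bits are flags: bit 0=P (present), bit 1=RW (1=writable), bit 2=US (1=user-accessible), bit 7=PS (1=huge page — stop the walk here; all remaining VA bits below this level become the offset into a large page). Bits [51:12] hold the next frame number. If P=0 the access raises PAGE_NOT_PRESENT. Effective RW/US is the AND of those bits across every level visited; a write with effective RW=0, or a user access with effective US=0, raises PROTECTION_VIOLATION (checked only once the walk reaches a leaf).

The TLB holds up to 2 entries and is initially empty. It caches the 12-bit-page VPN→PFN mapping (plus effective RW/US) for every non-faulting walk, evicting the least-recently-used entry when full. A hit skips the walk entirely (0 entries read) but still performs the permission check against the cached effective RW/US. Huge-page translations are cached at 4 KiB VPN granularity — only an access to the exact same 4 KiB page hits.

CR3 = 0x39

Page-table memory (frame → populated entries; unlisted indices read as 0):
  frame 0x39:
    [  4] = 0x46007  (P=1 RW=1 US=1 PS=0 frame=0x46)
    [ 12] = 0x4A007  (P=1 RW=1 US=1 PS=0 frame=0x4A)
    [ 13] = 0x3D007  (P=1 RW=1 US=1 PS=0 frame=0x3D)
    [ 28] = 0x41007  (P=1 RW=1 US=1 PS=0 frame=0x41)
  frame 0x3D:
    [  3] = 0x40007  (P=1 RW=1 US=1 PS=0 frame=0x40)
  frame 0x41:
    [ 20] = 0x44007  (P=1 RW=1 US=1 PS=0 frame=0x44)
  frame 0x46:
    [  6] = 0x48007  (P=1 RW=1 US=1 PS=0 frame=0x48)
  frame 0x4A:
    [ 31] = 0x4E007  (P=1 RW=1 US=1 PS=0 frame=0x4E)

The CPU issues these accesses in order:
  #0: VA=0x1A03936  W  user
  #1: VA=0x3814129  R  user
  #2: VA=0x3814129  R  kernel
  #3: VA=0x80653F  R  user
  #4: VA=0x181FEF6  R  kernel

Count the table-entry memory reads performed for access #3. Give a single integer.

Trace:
#0 VA=0x1A03936 (w,user):
  L0: frame=0x39 idx=13 entry=0x3D007 [P=1 RW=1 US=1 PS=0]
  L1: frame=0x3D idx=3 entry=0x40007 [P=1 RW=1 US=1 PS=0]
  ✓ 0x40936  — 2 lookups
#1 VA=0x3814129 (r,user):
  L0: frame=0x39 idx=28 entry=0x41007 [P=1 RW=1 US=1 PS=0]
  L1: frame=0x41 idx=20 entry=0x44007 [P=1 RW=1 US=1 PS=0]
  ✓ 0x44129  — 2 lookups
#2 VA=0x3814129 (r,kernel):
  TLB hit vpn=0x3814 → PA=0x44129
#3 VA=0x80653F (r,user):
  L0: frame=0x39 idx=4 entry=0x46007 [P=1 RW=1 US=1 PS=0]
  L1: frame=0x46 idx=6 entry=0x48007 [P=1 RW=1 US=1 PS=0]
  ✓ 0x4853F  — 2 lookups
#4 VA=0x181FEF6 (r,kernel):
  L0: frame=0x39 idx=12 entry=0x4A007 [P=1 RW=1 US=1 PS=0]
  L1: frame=0x4A idx=31 entry=0x4E007 [P=1 RW=1 US=1 PS=0]
  ✓ 0x4EEF6  — 2 lookups

Entries read for #3: 2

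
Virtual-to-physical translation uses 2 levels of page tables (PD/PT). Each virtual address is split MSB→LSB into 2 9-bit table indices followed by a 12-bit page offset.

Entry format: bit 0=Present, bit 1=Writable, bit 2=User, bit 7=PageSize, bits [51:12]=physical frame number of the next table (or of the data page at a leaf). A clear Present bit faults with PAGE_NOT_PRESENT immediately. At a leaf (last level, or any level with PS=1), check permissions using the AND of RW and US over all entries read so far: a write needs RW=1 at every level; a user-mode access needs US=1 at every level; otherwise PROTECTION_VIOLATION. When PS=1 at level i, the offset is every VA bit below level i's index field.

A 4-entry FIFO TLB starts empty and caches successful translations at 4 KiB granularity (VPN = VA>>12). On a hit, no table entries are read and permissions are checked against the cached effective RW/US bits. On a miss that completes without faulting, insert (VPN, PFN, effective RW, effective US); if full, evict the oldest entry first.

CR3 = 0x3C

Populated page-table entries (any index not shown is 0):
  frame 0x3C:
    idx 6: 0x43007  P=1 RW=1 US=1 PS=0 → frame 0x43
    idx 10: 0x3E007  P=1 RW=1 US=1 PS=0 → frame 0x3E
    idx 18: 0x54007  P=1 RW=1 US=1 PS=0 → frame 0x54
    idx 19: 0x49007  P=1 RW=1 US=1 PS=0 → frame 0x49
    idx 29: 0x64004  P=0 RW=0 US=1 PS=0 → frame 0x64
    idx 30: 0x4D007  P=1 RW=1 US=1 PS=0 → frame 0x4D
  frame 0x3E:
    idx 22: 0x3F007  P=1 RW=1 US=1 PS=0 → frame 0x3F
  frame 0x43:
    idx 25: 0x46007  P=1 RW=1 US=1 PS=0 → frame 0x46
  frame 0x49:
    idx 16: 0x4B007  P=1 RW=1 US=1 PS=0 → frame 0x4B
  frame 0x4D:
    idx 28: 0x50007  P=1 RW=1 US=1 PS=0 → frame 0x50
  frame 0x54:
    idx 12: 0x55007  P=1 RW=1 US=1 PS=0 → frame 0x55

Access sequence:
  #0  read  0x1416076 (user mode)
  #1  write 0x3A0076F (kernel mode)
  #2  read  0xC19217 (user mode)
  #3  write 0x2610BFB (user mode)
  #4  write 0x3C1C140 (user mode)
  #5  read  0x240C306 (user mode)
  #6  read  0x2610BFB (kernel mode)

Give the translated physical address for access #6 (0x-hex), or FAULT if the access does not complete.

Per-access translation:
#0 VA=0x1416076 (r,user):
  L0 @0x3C[10] → 0x3E007  P=1,RW=1,US=1,PS=0
  L1 @0x3E[22] → 0x3F007  P=1,RW=1,US=1,PS=0
  ✓ 0x3F076  — 2 lookups
#1 VA=0x3A0076F (w,kernel):
  L0 @0x3C[29] → 0x64004  P=0,RW=0,US=1,PS=0
  ⇒ fault: PAGE_NOT_PRESENT  — 1 lookups
#2 VA=0xC19217 (r,user):
  L0 @0x3C[6] → 0x43007  P=1,RW=1,US=1,PS=0
  L1 @0x43[25] → 0x46007  P=1,RW=1,US=1,PS=0
  ✓ 0x46217  — 2 lookups
#3 VA=0x2610BFB (w,user):
  L0 @0x3C[19] → 0x49007  P=1,RW=1,US=1,PS=0
  L1 @0x49[16] → 0x4B007  P=1,RW=1,US=1,PS=0
  ✓ 0x4BBFB  — 2 lookups
#4 VA=0x3C1C140 (w,user):
  L0 @0x3C[30] → 0x4D007  P=1,RW=1,US=1,PS=0
  L1 @0x4D[28] → 0x50007  P=1,RW=1,US=1,PS=0
  ✓ 0x50140  — 2 lookups
#5 VA=0x240C306 (r,user):
  L0 @0x3C[18] → 0x54007  P=1,RW=1,US=1,PS=0
  L1 @0x54[12] → 0x55007  P=1,RW=1,US=1,PS=0
  ✓ 0x55306  — 2 lookups
#6 VA=0x2610BFB (r,kernel):
  TLB hit vpn=0x2610 → PA=0x4BBFB

Access #6 PA: 0x4BBFB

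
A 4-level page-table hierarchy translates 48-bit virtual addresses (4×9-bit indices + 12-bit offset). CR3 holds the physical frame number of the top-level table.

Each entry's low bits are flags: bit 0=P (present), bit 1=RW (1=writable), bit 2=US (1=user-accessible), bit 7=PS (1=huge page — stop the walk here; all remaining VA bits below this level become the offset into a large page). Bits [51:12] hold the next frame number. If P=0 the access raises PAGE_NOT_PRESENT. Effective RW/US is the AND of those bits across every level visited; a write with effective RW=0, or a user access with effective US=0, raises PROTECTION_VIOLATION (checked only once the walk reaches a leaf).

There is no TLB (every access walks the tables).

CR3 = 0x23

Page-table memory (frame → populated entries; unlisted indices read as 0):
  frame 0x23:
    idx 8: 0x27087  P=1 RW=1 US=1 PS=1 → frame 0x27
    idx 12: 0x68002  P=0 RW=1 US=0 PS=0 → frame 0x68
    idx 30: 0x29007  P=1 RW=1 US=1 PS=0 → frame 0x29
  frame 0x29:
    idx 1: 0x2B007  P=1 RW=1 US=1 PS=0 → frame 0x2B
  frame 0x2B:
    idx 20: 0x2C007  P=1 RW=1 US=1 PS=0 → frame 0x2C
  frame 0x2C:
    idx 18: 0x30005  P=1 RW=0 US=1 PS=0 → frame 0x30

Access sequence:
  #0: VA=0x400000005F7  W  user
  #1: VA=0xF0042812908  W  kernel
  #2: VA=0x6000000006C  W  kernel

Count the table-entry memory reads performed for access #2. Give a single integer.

Walk each access:
#0 VA=0x400000005F7 (w,user):
  L0 @0x23[8] → 0x27087  P=1,RW=1,US=1,PS=1
  → PA=0x275F7 (huge @L0)  (1 entries read)
#1 VA=0xF0042812908 (w,kernel):
  L0 @0x23[30] → 0x29007  P=1,RW=1,US=1,PS=0
  L1 @0x29[1] → 0x2B007  P=1,RW=1,US=1,PS=0
  L2 @0x2B[20] → 0x2C007  P=1,RW=1,US=1,PS=0
  L3 @0x2C[18] → 0x30005  P=1,RW=0,US=1,PS=0
  → PROTECTION_VIOLATION  (4 entries read)
#2 VA=0x6000000006C (w,kernel):
  L0 @0x23[12] → 0x68002  P=0,RW=1,US=0,PS=0
  → PAGE_NOT_PRESENT  (1 entries read)

Entries read for #2: 1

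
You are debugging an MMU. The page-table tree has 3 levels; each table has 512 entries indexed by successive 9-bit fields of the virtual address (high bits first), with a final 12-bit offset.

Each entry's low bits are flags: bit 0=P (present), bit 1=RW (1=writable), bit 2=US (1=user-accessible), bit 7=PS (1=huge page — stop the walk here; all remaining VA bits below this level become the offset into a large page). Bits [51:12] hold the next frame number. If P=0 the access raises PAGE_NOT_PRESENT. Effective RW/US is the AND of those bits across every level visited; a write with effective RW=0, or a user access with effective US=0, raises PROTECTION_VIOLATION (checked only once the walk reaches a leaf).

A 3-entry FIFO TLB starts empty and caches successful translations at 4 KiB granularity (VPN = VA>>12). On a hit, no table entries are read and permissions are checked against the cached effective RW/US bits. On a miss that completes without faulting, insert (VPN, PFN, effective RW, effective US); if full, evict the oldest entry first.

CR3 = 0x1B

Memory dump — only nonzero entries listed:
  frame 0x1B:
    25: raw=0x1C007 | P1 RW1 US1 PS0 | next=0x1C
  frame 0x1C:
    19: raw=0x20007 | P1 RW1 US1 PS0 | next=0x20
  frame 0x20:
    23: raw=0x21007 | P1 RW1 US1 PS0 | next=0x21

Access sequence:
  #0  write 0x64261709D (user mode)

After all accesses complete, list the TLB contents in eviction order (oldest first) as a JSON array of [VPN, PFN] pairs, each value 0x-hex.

Trace:
#0 VA=0x64261709D (w,user):
  L0 @0x1B[25] → 0x1C007  P=1,RW=1,US=1,PS=0
  L1 @0x1C[19] → 0x20007  P=1,RW=1,US=1,PS=0
  L2 @0x20[23] → 0x21007  P=1,RW=1,US=1,PS=0
  ✓ 0x2109D  — 3 lookups

TLB: [["0x642617", "0x21"]]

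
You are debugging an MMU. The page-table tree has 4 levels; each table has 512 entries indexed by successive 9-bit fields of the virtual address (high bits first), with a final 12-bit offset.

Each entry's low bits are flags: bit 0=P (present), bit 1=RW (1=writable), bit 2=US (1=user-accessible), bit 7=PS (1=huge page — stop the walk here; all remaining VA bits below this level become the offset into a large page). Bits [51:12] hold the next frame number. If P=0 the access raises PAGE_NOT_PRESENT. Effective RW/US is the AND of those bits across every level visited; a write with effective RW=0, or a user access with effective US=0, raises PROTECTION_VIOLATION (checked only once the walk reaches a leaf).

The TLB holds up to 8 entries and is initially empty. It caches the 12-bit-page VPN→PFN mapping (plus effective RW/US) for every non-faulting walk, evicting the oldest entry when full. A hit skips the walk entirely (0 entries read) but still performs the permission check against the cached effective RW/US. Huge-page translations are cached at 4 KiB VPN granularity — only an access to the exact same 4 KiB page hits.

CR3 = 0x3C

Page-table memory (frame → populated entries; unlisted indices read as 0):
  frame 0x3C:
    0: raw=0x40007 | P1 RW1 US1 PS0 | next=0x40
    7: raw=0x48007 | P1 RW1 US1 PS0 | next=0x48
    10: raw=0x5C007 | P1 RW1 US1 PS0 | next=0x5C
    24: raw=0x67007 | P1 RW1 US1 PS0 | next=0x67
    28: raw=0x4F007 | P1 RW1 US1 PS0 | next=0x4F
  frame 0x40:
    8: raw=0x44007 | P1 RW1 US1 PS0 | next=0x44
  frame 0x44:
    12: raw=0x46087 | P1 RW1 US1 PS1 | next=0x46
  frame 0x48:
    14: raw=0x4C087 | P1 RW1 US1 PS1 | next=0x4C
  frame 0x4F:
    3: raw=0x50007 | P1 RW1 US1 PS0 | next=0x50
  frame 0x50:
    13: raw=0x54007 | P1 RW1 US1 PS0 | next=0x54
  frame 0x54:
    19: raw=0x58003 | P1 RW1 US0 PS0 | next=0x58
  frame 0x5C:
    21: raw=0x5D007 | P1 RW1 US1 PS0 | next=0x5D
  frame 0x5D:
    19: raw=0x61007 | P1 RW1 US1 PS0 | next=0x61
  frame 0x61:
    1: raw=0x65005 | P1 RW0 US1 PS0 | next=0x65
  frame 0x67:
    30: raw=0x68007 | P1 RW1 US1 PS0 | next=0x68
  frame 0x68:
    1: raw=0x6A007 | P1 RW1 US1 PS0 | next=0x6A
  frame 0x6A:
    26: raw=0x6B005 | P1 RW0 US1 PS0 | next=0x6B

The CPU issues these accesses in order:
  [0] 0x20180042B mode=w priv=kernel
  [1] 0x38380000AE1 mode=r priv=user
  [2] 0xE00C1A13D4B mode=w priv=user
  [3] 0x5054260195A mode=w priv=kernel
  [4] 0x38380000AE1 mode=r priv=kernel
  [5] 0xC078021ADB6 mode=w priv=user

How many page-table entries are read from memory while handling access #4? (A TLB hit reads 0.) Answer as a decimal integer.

Per-access translation:
#0 VA=0x20180042B (w,kernel):
  [0] read 0x3C idx=0: raw=0x40007 flags P=1 W=1 U=1 S=0
  [1] read 0x40 idx=8: raw=0x44007 flags P=1 W=1 U=1 S=0
  [2] read 0x44 idx=12: raw=0x46087 flags P=1 W=1 U=1 S=1
  → PA=0x4642B (huge @L2)  (3 entries read)
#1 VA=0x38380000AE1 (r,user):
  [0] read 0x3C idx=7: raw=0x48007 flags P=1 W=1 U=1 S=0
  [1] read 0x48 idx=14: raw=0x4C087 flags P=1 W=1 U=1 S=1
  → PA=0x4CAE1 (huge @L1)  (2 entries read)
#2 VA=0xE00C1A13D4B (w,user):
  [0] read 0x3C idx=28: raw=0x4F007 flags P=1 W=1 U=1 S=0
  [1] read 0x4F idx=3: raw=0x50007 flags P=1 W=1 U=1 S=0
  [2] read 0x50 idx=13: raw=0x54007 flags P=1 W=1 U=1 S=0
  [3] read 0x54 idx=19: raw=0x58003 flags P=1 W=1 U=0 S=0
  → PROTECTION_VIOLATION  (4 entries read)
#3 VA=0x5054260195A (w,kernel):
  [0] read 0x3C idx=10: raw=0x5C007 flags P=1 W=1 U=1 S=0
  [1] read 0x5C idx=21: raw=0x5D007 flags P=1 W=1 U=1 S=0
  [2] read 0x5D idx=19: raw=0x61007 flags P=1 W=1 U=1 S=0
  [3] read 0x61 idx=1: raw=0x65005 flags P=1 W=0 U=1 S=0
  → PROTECTION_VIOLATION  (4 entries read)
#4 VA=0x38380000AE1 (r,kernel):
  TLB hit vpn=0x38380000 → PA=0x4CAE1
#5 VA=0xC078021ADB6 (w,user):
  [0] read 0x3C idx=24: raw=0x67007 flags P=1 W=1 U=1 S=0
  [1] read 0x67 idx=30: raw=0x68007 flags P=1 W=1 U=1 S=0
  [2] read 0x68 idx=1: raw=0x6A007 flags P=1 W=1 U=1 S=0
  [3] read 0x6A idx=26: raw=0x6B005 flags P=1 W=0 U=1 S=0
  → PROTECTION_VIOLATION  (4 entries read)

Entries read for #4: 0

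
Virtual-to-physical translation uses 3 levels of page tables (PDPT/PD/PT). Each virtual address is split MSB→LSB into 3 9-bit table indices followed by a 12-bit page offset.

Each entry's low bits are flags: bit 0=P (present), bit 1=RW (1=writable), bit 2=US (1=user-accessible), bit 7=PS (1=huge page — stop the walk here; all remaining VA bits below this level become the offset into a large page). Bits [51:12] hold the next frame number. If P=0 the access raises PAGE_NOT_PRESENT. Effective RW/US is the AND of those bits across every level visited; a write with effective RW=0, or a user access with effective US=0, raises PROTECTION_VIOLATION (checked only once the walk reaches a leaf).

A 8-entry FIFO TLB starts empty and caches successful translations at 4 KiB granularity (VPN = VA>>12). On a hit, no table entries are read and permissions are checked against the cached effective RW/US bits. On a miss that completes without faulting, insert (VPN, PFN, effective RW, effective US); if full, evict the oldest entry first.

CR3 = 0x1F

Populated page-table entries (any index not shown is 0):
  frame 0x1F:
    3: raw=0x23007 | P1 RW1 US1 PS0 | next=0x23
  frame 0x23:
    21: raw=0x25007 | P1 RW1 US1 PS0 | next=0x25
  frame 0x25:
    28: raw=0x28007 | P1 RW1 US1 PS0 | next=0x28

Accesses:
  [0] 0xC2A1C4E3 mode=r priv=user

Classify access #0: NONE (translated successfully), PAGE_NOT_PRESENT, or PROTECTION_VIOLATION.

Trace:
#0 VA=0xC2A1C4E3 (r,user):
  L0 @0x1F[3] → 0x23007  P=1,RW=1,US=1,PS=0
  L1 @0x23[21] → 0x25007  P=1,RW=1,US=1,PS=0
  L2 @0x25[28] → 0x28007  P=1,RW=1,US=1,PS=0
  ✓ 0x284E3  — 3 lookups

Access #0 fault: NONE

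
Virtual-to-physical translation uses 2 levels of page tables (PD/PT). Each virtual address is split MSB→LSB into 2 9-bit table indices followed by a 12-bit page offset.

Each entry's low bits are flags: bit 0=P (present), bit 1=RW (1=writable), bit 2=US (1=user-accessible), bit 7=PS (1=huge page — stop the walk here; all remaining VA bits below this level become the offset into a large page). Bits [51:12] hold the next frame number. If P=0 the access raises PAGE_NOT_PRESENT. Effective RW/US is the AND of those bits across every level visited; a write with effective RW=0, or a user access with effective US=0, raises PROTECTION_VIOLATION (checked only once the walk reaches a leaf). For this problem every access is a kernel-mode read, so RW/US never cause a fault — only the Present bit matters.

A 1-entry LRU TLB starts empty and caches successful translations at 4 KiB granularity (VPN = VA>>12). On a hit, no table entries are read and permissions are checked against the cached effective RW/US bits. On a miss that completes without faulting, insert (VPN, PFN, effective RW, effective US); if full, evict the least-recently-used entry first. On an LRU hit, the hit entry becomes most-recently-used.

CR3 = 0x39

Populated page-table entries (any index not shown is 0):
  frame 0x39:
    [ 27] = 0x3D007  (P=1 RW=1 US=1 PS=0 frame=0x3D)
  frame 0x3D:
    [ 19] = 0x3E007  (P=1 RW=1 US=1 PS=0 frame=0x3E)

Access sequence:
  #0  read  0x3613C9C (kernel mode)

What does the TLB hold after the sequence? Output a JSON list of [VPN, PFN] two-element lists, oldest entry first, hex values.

Trace:
#0 VA=0x3613C9C (r,kernel):
  lvl0: tbl 0x39, slot 27 ⇒ 0x3D007 (P1/RW1/US1/PS0)
  lvl1: tbl 0x3D, slot 19 ⇒ 0x3E007 (P1/RW1/US1/PS0)
  → PA=0x3EC9C  (2 entries read)

TLB: [["0x3613", "0x3E"]]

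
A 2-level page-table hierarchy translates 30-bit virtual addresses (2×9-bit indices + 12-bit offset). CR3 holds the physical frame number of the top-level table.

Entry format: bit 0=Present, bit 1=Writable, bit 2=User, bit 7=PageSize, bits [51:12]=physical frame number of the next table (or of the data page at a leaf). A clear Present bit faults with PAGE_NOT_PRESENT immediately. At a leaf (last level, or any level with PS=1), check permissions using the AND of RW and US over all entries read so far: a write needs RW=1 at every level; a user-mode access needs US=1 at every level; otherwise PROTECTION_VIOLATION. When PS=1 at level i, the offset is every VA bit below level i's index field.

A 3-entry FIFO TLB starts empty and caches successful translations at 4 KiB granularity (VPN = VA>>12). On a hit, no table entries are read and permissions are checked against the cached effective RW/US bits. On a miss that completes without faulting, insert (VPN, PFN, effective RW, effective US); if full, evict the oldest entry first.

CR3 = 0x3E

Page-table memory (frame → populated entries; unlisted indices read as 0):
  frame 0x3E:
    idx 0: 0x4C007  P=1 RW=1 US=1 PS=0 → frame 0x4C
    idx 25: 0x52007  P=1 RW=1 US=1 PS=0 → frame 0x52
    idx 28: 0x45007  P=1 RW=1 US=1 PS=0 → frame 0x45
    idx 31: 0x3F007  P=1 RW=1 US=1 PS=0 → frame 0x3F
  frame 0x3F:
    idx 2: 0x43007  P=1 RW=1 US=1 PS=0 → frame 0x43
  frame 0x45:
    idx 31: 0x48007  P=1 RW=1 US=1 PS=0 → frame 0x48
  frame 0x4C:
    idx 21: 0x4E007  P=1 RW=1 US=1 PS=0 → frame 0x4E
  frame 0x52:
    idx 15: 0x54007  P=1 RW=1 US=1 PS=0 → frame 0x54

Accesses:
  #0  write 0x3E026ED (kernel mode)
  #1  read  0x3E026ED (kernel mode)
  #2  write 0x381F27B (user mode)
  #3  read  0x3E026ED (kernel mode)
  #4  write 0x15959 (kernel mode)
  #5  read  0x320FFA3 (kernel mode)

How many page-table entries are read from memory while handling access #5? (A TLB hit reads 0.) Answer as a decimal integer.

Per-access translation:
#0 VA=0x3E026ED (w,kernel):
  lvl0: tbl 0x3E, slot 31 ⇒ 0x3F007 (P1/RW1/US1/PS0)
  lvl1: tbl 0x3F, slot 2 ⇒ 0x43007 (P1/RW1/US1/PS0)
  ⇒ phys 0x436ED  [2 reads]
#1 VA=0x3E026ED (r,kernel):
  TLB hit vpn=0x3E02 → PA=0x436ED
#2 VA=0x381F27B (w,user):
  lvl0: tbl 0x3E, slot 28 ⇒ 0x45007 (P1/RW1/US1/PS0)
  lvl1: tbl 0x45, slot 31 ⇒ 0x48007 (P1/RW1/US1/PS0)
  ⇒ phys 0x4827B  [2 reads]
#3 VA=0x3E026ED (r,kernel):
  TLB hit vpn=0x3E02 → PA=0x436ED
#4 VA=0x15959 (w,kernel):
  lvl0: tbl 0x3E, slot 0 ⇒ 0x4C007 (P1/RW1/US1/PS0)
  lvl1: tbl 0x4C, slot 21 ⇒ 0x4E007 (P1/RW1/US1/PS0)
  ⇒ phys 0x4E959  [2 reads]
#5 VA=0x320FFA3 (r,kernel):
  lvl0: tbl 0x3E, slot 25 ⇒ 0x52007 (P1/RW1/US1/PS0)
  lvl1: tbl 0x52, slot 15 ⇒ 0x54007 (P1/RW1/US1/PS0)
  ⇒ phys 0x54FA3  [2 reads]

Entries read for #5: 2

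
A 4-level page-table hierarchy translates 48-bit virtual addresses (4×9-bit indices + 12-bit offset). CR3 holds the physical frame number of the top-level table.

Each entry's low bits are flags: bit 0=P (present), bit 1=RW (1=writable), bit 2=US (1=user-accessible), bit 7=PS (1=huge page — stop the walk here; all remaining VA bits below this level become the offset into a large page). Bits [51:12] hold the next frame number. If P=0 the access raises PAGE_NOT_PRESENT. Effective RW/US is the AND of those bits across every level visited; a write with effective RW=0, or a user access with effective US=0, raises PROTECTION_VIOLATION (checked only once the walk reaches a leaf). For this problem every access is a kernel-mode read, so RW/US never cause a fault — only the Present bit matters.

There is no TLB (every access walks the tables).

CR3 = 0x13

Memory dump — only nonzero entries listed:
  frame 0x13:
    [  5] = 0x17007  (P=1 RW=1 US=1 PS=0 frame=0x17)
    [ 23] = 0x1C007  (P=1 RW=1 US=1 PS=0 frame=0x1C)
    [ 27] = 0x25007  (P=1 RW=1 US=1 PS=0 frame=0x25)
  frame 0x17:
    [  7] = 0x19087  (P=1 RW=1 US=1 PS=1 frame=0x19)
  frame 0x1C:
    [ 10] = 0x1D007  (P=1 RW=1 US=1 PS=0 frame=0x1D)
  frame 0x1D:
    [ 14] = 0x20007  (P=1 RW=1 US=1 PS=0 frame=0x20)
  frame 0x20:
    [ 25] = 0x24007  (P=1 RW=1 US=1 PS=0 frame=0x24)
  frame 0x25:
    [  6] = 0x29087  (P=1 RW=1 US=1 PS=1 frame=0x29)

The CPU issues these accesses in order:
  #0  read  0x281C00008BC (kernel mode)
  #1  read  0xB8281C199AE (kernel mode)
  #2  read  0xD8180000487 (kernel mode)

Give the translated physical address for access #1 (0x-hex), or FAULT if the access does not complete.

Walk each access:
#0 VA=0x281C00008BC (r,kernel):
  L0: frame=0x13 idx=5 entry=0x17007 [P=1 RW=1 US=1 PS=0]
  L1: frame=0x17 idx=7 entry=0x19087 [P=1 RW=1 US=1 PS=1]
  ✓ 0x198BC (huge @L1)  — 2 lookups
#1 VA=0xB8281C199AE (r,kernel):
  L0: frame=0x13 idx=23 entry=0x1C007 [P=1 RW=1 US=1 PS=0]
  L1: frame=0x1C idx=10 entry=0x1D007 [P=1 RW=1 US=1 PS=0]
  L2: frame=0x1D idx=14 entry=0x20007 [P=1 RW=1 US=1 PS=0]
  L3: frame=0x20 idx=25 entry=0x24007 [P=1 RW=1 US=1 PS=0]
  ✓ 0x249AE  — 4 lookups
#2 VA=0xD8180000487 (r,kernel):
  L0: frame=0x13 idx=27 entry=0x25007 [P=1 RW=1 US=1 PS=0]
  L1: frame=0x25 idx=6 entry=0x29087 [P=1 RW=1 US=1 PS=1]
  ✓ 0x29487 (huge @L1)  — 2 lookups

Access #1 PA: 0x249AE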